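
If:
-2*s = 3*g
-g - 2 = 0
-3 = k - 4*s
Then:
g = -2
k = 9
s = 3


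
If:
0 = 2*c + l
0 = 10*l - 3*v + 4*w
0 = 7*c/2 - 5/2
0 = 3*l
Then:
No Solution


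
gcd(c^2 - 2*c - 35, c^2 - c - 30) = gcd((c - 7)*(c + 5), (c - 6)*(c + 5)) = c + 5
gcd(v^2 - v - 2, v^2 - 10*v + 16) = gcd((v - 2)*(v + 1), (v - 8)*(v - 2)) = v - 2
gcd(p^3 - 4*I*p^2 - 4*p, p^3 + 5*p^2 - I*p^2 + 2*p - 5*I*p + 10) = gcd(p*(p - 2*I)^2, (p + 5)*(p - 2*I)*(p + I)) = p - 2*I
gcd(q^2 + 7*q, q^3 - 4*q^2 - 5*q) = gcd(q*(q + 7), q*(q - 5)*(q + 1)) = q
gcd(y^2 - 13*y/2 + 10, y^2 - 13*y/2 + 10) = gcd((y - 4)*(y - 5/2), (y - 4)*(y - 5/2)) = y^2 - 13*y/2 + 10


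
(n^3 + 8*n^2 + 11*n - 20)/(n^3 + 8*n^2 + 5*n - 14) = (n^2 + 9*n + 20)/(n^2 + 9*n + 14)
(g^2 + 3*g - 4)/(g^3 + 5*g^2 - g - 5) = (g + 4)/(g^2 + 6*g + 5)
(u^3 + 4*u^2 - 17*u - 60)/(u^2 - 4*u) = u + 8 + 15/u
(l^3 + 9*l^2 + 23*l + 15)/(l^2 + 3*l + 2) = (l^2 + 8*l + 15)/(l + 2)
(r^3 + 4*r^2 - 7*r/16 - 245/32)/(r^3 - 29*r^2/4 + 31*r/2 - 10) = (8*r^2 + 42*r + 49)/(8*(r^2 - 6*r + 8))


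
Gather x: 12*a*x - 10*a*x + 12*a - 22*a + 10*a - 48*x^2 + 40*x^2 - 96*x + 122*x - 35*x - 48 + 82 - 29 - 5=-8*x^2 + x*(2*a - 9)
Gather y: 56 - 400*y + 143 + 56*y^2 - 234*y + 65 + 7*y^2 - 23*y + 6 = 63*y^2 - 657*y + 270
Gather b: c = c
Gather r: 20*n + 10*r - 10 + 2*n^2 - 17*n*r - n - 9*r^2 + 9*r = 2*n^2 + 19*n - 9*r^2 + r*(19 - 17*n) - 10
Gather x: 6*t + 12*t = 18*t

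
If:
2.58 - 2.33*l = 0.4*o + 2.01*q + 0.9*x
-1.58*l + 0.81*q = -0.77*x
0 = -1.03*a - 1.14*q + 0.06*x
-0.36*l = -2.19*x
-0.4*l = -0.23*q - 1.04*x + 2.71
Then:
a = -29.16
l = 14.76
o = -218.00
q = 26.48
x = 2.43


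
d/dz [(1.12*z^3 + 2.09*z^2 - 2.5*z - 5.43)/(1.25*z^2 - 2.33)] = (1.4*z^4 - 4.7038*z^2 + 3.8356*z + 5.825)/(1.5625*z^4 - 5.825*z^2 + 5.4289)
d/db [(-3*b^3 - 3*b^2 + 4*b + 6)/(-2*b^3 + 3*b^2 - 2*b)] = (-15*b^4 + 28*b^3 + 30*b^2 - 36*b + 12)/(b^2*(4*b^4 - 12*b^3 + 17*b^2 - 12*b + 4))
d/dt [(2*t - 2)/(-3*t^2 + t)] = 2*(3*t^2 - 6*t + 1)/(t^2*(9*t^2 - 6*t + 1))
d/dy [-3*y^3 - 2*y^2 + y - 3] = -9*y^2 - 4*y + 1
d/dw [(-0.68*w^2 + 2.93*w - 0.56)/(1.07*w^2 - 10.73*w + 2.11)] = (4.1613*w^2 - 1.6712*w + 0.173499999999999)/(1.1449*w^4 - 22.9622*w^3 + 119.6483*w^2 - 45.2806*w + 4.4521)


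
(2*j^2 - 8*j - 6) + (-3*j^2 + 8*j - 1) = -j^2 - 7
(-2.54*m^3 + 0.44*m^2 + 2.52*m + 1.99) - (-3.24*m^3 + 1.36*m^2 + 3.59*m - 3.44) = 0.7*m^3 - 0.92*m^2 - 1.07*m + 5.43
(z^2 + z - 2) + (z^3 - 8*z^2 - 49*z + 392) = z^3 - 7*z^2 - 48*z + 390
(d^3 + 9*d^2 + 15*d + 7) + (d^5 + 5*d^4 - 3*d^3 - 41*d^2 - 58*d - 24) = d^5 + 5*d^4 - 2*d^3 - 32*d^2 - 43*d - 17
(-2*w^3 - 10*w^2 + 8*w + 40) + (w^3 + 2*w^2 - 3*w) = -w^3 - 8*w^2 + 5*w + 40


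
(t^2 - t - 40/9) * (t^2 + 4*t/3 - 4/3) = t^4 + t^3/3 - 64*t^2/9 - 124*t/27 + 160/27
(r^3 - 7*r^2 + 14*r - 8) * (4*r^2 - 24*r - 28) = 4*r^5 - 52*r^4 + 196*r^3 - 172*r^2 - 200*r + 224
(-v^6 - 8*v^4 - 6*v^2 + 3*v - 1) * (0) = 0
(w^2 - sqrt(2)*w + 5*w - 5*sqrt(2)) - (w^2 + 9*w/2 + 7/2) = -sqrt(2)*w + w/2 - 5*sqrt(2) - 7/2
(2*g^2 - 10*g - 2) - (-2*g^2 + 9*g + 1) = 4*g^2 - 19*g - 3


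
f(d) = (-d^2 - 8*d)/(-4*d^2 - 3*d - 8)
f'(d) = (-2*d - 8)/(-4*d^2 - 3*d - 8) + (8*d + 3)*(-d^2 - 8*d)/(-4*d^2 - 3*d - 8)^2 = (-29*d^2 + 16*d + 64)/(16*d^4 + 24*d^3 + 73*d^2 + 48*d + 64)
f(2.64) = 0.64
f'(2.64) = -0.05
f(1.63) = 0.67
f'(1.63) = 0.02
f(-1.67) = -0.75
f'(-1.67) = -0.22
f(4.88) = 0.53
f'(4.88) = -0.04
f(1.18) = 0.63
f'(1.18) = 0.15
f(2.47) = 0.65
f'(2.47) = -0.05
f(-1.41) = -0.79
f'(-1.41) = -0.12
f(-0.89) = -0.74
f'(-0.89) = 0.37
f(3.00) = 0.62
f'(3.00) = -0.05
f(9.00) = 0.43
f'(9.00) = -0.02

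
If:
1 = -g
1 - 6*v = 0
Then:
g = -1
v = 1/6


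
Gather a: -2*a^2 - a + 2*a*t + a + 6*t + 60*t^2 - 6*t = -2*a^2 + 2*a*t + 60*t^2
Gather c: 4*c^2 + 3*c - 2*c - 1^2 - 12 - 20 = 4*c^2 + c - 33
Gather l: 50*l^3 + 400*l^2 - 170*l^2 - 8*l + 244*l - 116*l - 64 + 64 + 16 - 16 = 50*l^3 + 230*l^2 + 120*l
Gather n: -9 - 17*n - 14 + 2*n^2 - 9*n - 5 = 2*n^2 - 26*n - 28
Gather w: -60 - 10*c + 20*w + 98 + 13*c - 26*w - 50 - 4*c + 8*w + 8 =-c + 2*w - 4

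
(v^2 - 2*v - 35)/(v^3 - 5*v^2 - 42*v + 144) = (v^2 - 2*v - 35)/(v^3 - 5*v^2 - 42*v + 144)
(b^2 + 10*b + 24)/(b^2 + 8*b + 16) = (b + 6)/(b + 4)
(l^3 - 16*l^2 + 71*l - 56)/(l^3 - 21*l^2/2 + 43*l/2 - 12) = 2*(l - 7)/(2*l - 3)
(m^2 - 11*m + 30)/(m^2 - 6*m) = (m - 5)/m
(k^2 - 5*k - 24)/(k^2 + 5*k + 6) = (k - 8)/(k + 2)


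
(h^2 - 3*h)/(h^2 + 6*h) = (h - 3)/(h + 6)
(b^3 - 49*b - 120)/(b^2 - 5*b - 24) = b + 5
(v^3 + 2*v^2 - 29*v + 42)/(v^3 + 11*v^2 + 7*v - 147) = (v - 2)/(v + 7)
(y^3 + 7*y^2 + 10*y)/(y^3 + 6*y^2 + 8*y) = (y + 5)/(y + 4)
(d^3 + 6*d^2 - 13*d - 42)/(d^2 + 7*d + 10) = (d^2 + 4*d - 21)/(d + 5)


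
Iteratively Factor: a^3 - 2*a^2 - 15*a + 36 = (a - 3)*(a^2 + a - 12) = (a - 3)*(a + 4)*(a - 3)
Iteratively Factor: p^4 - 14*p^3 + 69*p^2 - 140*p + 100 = (p - 5)*(p^3 - 9*p^2 + 24*p - 20) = (p - 5)^2*(p^2 - 4*p + 4) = (p - 5)^2*(p - 2)*(p - 2)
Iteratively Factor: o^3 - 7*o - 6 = (o - 3)*(o^2 + 3*o + 2) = (o - 3)*(o + 2)*(o + 1)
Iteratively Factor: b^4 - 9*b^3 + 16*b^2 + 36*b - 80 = (b + 2)*(b^3 - 11*b^2 + 38*b - 40) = (b - 4)*(b + 2)*(b^2 - 7*b + 10) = (b - 5)*(b - 4)*(b + 2)*(b - 2)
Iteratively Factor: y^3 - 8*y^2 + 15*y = (y)*(y^2 - 8*y + 15) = y*(y - 5)*(y - 3)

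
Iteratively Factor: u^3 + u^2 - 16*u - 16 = (u + 1)*(u^2 - 16) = (u - 4)*(u + 1)*(u + 4)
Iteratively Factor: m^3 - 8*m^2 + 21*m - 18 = (m - 3)*(m^2 - 5*m + 6) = (m - 3)^2*(m - 2)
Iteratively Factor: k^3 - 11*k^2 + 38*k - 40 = (k - 4)*(k^2 - 7*k + 10) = (k - 5)*(k - 4)*(k - 2)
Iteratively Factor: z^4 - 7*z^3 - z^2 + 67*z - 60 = (z - 1)*(z^3 - 6*z^2 - 7*z + 60) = (z - 4)*(z - 1)*(z^2 - 2*z - 15) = (z - 5)*(z - 4)*(z - 1)*(z + 3)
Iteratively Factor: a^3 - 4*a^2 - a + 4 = (a - 4)*(a^2 - 1) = (a - 4)*(a - 1)*(a + 1)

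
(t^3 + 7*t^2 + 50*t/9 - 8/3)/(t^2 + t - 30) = (t^2 + t - 4/9)/(t - 5)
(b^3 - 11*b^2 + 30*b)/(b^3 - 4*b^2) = (b^2 - 11*b + 30)/(b*(b - 4))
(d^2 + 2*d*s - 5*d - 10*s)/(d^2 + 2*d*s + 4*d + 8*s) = (d - 5)/(d + 4)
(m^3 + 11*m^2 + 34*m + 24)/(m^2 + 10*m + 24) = m + 1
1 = 1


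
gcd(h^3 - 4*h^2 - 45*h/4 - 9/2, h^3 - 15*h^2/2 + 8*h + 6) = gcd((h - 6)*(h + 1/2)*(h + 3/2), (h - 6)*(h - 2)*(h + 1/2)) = h^2 - 11*h/2 - 3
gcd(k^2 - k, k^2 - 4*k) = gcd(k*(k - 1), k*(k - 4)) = k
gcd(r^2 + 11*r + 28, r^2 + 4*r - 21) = r + 7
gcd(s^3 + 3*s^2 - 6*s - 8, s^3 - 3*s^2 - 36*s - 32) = s^2 + 5*s + 4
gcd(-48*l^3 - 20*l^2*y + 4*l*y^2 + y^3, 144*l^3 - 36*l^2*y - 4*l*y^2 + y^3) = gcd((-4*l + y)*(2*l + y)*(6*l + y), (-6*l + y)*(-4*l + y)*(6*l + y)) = -24*l^2 + 2*l*y + y^2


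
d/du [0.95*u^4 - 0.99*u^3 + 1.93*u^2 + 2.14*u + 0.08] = 3.8*u^3 - 2.97*u^2 + 3.86*u + 2.14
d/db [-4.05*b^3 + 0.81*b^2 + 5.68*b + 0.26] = -12.15*b^2 + 1.62*b + 5.68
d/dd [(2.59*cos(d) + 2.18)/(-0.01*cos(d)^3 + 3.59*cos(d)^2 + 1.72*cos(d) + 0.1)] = (-0.0518*cos(d)^3 + 9.2327*cos(d)^2 + 15.6524*cos(d) + 3.4906)*sin(d)/(0.0001*cos(d)^6 - 0.0718*cos(d)^5 + 12.8537*cos(d)^4 + 12.3476*cos(d)^3 + 3.6764*cos(d)^2 + 0.344*cos(d) + 0.01)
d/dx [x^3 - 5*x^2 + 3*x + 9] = 3*x^2 - 10*x + 3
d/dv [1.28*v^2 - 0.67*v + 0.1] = 2.56*v - 0.67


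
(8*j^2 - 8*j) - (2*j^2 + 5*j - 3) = 6*j^2 - 13*j + 3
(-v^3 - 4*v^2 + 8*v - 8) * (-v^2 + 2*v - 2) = v^5 + 2*v^4 - 14*v^3 + 32*v^2 - 32*v + 16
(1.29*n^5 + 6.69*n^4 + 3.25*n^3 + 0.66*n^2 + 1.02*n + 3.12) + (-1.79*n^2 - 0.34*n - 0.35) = 1.29*n^5 + 6.69*n^4 + 3.25*n^3 - 1.13*n^2 + 0.68*n + 2.77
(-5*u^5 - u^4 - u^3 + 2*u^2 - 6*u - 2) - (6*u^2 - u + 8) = -5*u^5 - u^4 - u^3 - 4*u^2 - 5*u - 10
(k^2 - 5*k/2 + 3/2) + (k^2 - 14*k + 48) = 2*k^2 - 33*k/2 + 99/2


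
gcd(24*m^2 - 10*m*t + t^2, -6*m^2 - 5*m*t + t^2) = -6*m + t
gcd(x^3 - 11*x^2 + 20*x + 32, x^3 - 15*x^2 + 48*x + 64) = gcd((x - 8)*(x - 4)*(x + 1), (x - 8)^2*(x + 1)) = x^2 - 7*x - 8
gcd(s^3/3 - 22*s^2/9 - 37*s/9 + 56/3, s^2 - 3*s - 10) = 1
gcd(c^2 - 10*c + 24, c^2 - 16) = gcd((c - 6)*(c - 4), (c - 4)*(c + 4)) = c - 4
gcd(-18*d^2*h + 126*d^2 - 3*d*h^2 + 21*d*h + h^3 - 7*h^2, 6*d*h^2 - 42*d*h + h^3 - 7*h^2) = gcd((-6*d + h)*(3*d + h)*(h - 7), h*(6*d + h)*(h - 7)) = h - 7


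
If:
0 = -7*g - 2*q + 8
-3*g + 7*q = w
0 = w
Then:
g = 56/55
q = 24/55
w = 0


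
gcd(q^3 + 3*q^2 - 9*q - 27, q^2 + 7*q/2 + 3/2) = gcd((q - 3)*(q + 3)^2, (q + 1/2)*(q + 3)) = q + 3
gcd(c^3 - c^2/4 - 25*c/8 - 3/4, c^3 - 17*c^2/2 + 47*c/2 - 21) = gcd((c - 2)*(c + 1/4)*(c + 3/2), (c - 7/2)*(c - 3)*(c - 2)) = c - 2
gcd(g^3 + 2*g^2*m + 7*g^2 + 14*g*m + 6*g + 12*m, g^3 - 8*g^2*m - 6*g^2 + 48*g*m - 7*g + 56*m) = g + 1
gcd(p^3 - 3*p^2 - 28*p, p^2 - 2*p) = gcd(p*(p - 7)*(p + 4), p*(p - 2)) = p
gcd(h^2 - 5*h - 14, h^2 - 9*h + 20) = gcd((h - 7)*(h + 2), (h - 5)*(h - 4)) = 1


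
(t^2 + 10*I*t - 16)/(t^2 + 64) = (t + 2*I)/(t - 8*I)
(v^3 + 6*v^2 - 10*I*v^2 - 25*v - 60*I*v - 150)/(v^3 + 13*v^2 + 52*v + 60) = (v^2 - 10*I*v - 25)/(v^2 + 7*v + 10)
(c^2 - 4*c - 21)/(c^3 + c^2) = (c^2 - 4*c - 21)/(c^2*(c + 1))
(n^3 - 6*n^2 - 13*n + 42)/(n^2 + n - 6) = n - 7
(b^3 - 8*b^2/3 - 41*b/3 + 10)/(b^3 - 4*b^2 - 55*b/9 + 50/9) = 3*(b + 3)/(3*b + 5)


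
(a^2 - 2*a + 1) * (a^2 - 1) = a^4 - 2*a^3 + 2*a - 1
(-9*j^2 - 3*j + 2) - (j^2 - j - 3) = -10*j^2 - 2*j + 5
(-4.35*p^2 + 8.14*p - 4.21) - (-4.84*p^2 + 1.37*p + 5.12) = 0.49*p^2 + 6.77*p - 9.33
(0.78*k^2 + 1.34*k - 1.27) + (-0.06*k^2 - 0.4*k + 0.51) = 0.72*k^2 + 0.94*k - 0.76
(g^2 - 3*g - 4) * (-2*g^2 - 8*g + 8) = -2*g^4 - 2*g^3 + 40*g^2 + 8*g - 32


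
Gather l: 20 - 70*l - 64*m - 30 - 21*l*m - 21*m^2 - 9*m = l*(-21*m - 70) - 21*m^2 - 73*m - 10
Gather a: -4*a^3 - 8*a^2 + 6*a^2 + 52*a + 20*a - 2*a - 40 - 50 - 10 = -4*a^3 - 2*a^2 + 70*a - 100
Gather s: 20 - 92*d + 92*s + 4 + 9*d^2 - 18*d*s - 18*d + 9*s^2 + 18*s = 9*d^2 - 110*d + 9*s^2 + s*(110 - 18*d) + 24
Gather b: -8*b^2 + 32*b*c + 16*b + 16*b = -8*b^2 + b*(32*c + 32)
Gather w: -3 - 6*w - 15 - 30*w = -36*w - 18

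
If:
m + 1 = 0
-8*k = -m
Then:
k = -1/8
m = -1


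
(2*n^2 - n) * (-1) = -2*n^2 + n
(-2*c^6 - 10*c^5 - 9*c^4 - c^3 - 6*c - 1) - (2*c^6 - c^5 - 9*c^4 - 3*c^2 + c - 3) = -4*c^6 - 9*c^5 - c^3 + 3*c^2 - 7*c + 2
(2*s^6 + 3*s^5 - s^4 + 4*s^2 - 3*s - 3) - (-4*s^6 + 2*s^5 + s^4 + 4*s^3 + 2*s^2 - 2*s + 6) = 6*s^6 + s^5 - 2*s^4 - 4*s^3 + 2*s^2 - s - 9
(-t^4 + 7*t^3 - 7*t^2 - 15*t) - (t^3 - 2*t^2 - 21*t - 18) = -t^4 + 6*t^3 - 5*t^2 + 6*t + 18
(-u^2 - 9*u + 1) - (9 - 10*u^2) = 9*u^2 - 9*u - 8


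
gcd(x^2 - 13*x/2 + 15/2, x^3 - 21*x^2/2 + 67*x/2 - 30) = x^2 - 13*x/2 + 15/2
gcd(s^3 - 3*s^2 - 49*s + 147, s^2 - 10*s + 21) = s^2 - 10*s + 21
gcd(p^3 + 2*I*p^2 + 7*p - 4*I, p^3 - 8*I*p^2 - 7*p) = p - I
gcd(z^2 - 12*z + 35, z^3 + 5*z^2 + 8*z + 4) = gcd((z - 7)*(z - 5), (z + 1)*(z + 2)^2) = 1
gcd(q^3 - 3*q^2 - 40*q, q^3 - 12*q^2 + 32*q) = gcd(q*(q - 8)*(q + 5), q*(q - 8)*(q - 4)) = q^2 - 8*q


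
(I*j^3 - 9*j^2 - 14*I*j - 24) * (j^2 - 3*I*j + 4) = I*j^5 - 6*j^4 + 17*I*j^3 - 102*j^2 + 16*I*j - 96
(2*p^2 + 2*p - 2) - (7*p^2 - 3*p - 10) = -5*p^2 + 5*p + 8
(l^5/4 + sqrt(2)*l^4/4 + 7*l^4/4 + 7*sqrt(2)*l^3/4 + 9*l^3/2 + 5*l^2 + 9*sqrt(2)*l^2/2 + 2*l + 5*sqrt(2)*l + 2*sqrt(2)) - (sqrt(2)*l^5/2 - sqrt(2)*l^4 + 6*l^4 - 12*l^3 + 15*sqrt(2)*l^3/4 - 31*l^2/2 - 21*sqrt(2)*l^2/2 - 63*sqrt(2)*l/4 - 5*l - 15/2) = -sqrt(2)*l^5/2 + l^5/4 - 17*l^4/4 + 5*sqrt(2)*l^4/4 - 2*sqrt(2)*l^3 + 33*l^3/2 + 41*l^2/2 + 15*sqrt(2)*l^2 + 7*l + 83*sqrt(2)*l/4 + 2*sqrt(2) + 15/2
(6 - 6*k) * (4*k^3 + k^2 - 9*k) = -24*k^4 + 18*k^3 + 60*k^2 - 54*k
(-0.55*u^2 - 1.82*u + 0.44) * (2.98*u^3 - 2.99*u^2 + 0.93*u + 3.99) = -1.639*u^5 - 3.7791*u^4 + 6.2415*u^3 - 5.2027*u^2 - 6.8526*u + 1.7556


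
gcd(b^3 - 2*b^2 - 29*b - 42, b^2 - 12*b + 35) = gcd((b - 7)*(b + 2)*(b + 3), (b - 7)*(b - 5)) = b - 7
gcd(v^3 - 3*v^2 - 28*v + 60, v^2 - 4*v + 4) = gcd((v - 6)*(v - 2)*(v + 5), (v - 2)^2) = v - 2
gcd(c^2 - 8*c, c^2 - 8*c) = c^2 - 8*c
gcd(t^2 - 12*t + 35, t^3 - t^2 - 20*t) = t - 5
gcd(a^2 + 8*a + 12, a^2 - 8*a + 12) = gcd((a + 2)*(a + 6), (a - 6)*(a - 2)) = 1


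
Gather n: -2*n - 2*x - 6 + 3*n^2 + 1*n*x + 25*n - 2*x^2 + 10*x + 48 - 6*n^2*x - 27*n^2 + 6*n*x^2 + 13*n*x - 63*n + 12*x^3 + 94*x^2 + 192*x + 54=n^2*(-6*x - 24) + n*(6*x^2 + 14*x - 40) + 12*x^3 + 92*x^2 + 200*x + 96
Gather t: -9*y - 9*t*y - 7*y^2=-9*t*y - 7*y^2 - 9*y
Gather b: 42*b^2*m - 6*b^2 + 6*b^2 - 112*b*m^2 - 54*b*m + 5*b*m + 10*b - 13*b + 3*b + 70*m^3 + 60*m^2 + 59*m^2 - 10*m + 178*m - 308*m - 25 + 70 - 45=42*b^2*m + b*(-112*m^2 - 49*m) + 70*m^3 + 119*m^2 - 140*m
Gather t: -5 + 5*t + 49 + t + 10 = 6*t + 54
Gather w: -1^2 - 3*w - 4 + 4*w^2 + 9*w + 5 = 4*w^2 + 6*w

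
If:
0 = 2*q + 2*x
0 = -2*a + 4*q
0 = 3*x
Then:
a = 0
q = 0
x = 0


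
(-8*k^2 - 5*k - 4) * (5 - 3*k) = 24*k^3 - 25*k^2 - 13*k - 20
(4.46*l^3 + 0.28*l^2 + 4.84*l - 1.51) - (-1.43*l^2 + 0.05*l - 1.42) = 4.46*l^3 + 1.71*l^2 + 4.79*l - 0.0900000000000001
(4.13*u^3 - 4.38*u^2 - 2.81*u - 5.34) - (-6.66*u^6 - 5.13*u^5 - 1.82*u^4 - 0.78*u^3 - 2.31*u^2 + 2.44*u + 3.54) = 6.66*u^6 + 5.13*u^5 + 1.82*u^4 + 4.91*u^3 - 2.07*u^2 - 5.25*u - 8.88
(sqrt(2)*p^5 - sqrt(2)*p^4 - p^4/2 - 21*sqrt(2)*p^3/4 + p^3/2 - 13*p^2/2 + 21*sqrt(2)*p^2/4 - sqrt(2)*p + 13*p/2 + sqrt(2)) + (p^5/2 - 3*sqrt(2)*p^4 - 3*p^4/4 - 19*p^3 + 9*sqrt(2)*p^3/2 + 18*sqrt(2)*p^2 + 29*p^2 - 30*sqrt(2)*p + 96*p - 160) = p^5/2 + sqrt(2)*p^5 - 4*sqrt(2)*p^4 - 5*p^4/4 - 37*p^3/2 - 3*sqrt(2)*p^3/4 + 45*p^2/2 + 93*sqrt(2)*p^2/4 - 31*sqrt(2)*p + 205*p/2 - 160 + sqrt(2)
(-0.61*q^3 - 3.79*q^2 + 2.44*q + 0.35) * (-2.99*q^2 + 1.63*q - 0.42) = 1.8239*q^5 + 10.3378*q^4 - 13.2171*q^3 + 4.5225*q^2 - 0.4543*q - 0.147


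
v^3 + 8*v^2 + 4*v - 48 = (v - 2)*(v + 4)*(v + 6)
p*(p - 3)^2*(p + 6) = p^4 - 27*p^2 + 54*p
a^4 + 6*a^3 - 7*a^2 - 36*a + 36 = (a - 2)*(a - 1)*(a + 3)*(a + 6)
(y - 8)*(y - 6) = y^2 - 14*y + 48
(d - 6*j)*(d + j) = d^2 - 5*d*j - 6*j^2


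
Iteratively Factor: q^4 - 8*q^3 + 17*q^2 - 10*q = (q - 2)*(q^3 - 6*q^2 + 5*q) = (q - 2)*(q - 1)*(q^2 - 5*q) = q*(q - 2)*(q - 1)*(q - 5)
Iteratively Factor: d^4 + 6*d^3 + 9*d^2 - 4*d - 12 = (d - 1)*(d^3 + 7*d^2 + 16*d + 12) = (d - 1)*(d + 2)*(d^2 + 5*d + 6) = (d - 1)*(d + 2)^2*(d + 3)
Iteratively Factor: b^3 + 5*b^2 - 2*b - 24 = (b - 2)*(b^2 + 7*b + 12) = (b - 2)*(b + 3)*(b + 4)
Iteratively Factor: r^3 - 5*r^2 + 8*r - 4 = (r - 2)*(r^2 - 3*r + 2) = (r - 2)*(r - 1)*(r - 2)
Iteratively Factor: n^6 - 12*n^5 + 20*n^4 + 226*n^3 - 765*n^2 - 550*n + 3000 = (n + 2)*(n^5 - 14*n^4 + 48*n^3 + 130*n^2 - 1025*n + 1500) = (n - 5)*(n + 2)*(n^4 - 9*n^3 + 3*n^2 + 145*n - 300) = (n - 5)^2*(n + 2)*(n^3 - 4*n^2 - 17*n + 60) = (n - 5)^2*(n - 3)*(n + 2)*(n^2 - n - 20) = (n - 5)^3*(n - 3)*(n + 2)*(n + 4)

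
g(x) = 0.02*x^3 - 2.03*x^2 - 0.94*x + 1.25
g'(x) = 0.06*x^2 - 4.06*x - 0.94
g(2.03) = -8.86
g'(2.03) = -8.93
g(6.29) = -80.00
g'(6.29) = -24.10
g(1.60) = -5.37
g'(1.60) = -7.28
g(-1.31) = -1.05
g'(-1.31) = 4.48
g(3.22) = -22.16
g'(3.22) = -13.39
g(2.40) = -12.42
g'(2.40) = -10.34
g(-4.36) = -34.90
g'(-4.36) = 17.90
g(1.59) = -5.30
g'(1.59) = -7.24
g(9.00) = -157.06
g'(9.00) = -32.62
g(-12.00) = -314.35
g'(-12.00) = 56.42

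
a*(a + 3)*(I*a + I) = I*a^3 + 4*I*a^2 + 3*I*a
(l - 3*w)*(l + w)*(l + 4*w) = l^3 + 2*l^2*w - 11*l*w^2 - 12*w^3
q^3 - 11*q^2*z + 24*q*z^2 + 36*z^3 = (q - 6*z)^2*(q + z)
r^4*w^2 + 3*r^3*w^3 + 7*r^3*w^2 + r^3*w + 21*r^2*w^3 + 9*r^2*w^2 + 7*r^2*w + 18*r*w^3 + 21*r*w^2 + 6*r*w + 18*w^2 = (r + 6)*(r + 3*w)*(r*w + 1)*(r*w + w)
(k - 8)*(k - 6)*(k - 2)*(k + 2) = k^4 - 14*k^3 + 44*k^2 + 56*k - 192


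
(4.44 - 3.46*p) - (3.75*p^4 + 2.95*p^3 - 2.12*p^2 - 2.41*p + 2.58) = -3.75*p^4 - 2.95*p^3 + 2.12*p^2 - 1.05*p + 1.86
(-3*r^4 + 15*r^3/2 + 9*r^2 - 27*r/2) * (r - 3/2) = -3*r^5 + 12*r^4 - 9*r^3/4 - 27*r^2 + 81*r/4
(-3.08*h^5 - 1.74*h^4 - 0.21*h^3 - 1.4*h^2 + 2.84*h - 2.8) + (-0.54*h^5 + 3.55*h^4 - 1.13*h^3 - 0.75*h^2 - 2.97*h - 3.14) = -3.62*h^5 + 1.81*h^4 - 1.34*h^3 - 2.15*h^2 - 0.13*h - 5.94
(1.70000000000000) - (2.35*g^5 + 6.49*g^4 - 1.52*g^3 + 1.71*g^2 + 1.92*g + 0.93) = -2.35*g^5 - 6.49*g^4 + 1.52*g^3 - 1.71*g^2 - 1.92*g + 0.77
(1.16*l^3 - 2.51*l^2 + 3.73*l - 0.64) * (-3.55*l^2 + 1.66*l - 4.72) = -4.118*l^5 + 10.8361*l^4 - 22.8833*l^3 + 20.311*l^2 - 18.668*l + 3.0208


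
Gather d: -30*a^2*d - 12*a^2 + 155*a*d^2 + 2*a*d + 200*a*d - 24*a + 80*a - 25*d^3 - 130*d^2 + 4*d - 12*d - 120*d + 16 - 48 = -12*a^2 + 56*a - 25*d^3 + d^2*(155*a - 130) + d*(-30*a^2 + 202*a - 128) - 32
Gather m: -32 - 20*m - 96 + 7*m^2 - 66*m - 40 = 7*m^2 - 86*m - 168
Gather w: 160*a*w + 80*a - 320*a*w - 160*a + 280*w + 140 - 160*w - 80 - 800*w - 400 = -80*a + w*(-160*a - 680) - 340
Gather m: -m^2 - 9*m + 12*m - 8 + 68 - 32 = -m^2 + 3*m + 28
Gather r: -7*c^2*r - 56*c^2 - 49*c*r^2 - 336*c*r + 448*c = -56*c^2 - 49*c*r^2 + 448*c + r*(-7*c^2 - 336*c)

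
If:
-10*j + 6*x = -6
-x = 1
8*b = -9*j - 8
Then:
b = -1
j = 0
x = -1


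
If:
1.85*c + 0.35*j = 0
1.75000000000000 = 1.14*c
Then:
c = 1.54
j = -8.11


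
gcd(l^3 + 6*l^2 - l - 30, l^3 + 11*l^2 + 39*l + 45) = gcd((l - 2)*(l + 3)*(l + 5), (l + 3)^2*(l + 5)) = l^2 + 8*l + 15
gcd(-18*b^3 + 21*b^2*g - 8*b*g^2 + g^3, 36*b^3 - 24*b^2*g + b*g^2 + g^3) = 6*b^2 - 5*b*g + g^2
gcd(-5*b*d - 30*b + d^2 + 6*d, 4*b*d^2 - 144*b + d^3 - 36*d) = d + 6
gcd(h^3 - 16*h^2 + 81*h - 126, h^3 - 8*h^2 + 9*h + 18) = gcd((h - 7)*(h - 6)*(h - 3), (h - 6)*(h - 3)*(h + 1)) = h^2 - 9*h + 18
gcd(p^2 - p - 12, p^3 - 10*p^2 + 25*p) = 1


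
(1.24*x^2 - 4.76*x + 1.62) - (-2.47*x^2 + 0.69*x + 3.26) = 3.71*x^2 - 5.45*x - 1.64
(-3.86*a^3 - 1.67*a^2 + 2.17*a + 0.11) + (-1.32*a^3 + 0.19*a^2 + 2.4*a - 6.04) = -5.18*a^3 - 1.48*a^2 + 4.57*a - 5.93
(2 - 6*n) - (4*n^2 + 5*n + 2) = -4*n^2 - 11*n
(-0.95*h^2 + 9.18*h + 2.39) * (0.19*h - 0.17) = -0.1805*h^3 + 1.9057*h^2 - 1.1065*h - 0.4063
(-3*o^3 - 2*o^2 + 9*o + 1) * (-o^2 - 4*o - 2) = 3*o^5 + 14*o^4 + 5*o^3 - 33*o^2 - 22*o - 2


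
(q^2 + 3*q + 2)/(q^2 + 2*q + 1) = (q + 2)/(q + 1)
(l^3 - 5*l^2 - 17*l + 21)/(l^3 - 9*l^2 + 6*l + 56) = (l^2 + 2*l - 3)/(l^2 - 2*l - 8)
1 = 1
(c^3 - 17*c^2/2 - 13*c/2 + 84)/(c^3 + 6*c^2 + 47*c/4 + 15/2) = 2*(2*c^3 - 17*c^2 - 13*c + 168)/(4*c^3 + 24*c^2 + 47*c + 30)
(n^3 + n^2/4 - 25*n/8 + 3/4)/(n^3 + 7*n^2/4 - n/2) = (n - 3/2)/n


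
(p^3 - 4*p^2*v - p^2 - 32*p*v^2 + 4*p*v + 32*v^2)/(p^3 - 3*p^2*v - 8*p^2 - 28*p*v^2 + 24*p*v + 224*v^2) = (p^2 - 8*p*v - p + 8*v)/(p^2 - 7*p*v - 8*p + 56*v)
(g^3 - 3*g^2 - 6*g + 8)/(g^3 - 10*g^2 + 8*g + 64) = (g - 1)/(g - 8)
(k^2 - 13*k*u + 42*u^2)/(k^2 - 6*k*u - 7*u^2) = (k - 6*u)/(k + u)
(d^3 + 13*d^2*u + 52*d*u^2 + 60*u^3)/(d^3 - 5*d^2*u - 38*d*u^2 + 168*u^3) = (d^2 + 7*d*u + 10*u^2)/(d^2 - 11*d*u + 28*u^2)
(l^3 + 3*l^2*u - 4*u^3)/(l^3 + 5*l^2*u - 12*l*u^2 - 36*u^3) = (-l^2 - l*u + 2*u^2)/(-l^2 - 3*l*u + 18*u^2)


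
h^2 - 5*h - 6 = (h - 6)*(h + 1)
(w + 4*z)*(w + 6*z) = w^2 + 10*w*z + 24*z^2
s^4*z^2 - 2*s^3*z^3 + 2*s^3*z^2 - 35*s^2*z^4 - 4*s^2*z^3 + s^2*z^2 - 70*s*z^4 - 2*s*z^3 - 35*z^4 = (s - 7*z)*(s + 5*z)*(s*z + z)^2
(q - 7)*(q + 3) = q^2 - 4*q - 21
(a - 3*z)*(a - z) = a^2 - 4*a*z + 3*z^2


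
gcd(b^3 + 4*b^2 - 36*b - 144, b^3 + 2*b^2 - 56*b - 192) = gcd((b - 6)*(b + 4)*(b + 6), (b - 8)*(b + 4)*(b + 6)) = b^2 + 10*b + 24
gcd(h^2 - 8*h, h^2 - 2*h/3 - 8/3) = 1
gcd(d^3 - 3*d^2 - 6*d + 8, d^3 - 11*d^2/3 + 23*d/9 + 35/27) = 1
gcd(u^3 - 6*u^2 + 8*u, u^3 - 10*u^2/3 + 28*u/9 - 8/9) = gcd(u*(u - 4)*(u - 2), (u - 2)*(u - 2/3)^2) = u - 2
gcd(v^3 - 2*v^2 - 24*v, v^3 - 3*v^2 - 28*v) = v^2 + 4*v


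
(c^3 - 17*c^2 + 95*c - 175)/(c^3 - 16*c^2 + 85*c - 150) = (c - 7)/(c - 6)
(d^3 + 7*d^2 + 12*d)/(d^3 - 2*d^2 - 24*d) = (d + 3)/(d - 6)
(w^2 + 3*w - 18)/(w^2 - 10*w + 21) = (w + 6)/(w - 7)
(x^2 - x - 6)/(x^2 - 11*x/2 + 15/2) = 2*(x + 2)/(2*x - 5)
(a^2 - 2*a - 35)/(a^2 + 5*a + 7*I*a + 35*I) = (a - 7)/(a + 7*I)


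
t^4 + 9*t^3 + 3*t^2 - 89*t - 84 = (t - 3)*(t + 1)*(t + 4)*(t + 7)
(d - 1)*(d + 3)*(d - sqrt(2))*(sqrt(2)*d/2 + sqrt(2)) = sqrt(2)*d^4/2 - d^3 + 2*sqrt(2)*d^3 - 4*d^2 + sqrt(2)*d^2/2 - 3*sqrt(2)*d - d + 6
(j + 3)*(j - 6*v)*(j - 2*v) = j^3 - 8*j^2*v + 3*j^2 + 12*j*v^2 - 24*j*v + 36*v^2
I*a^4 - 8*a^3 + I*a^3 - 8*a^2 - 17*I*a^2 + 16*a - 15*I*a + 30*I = (a + 2)*(a + 3*I)*(a + 5*I)*(I*a - I)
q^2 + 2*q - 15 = (q - 3)*(q + 5)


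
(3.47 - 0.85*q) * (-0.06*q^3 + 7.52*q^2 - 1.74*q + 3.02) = 0.051*q^4 - 6.6002*q^3 + 27.5734*q^2 - 8.6048*q + 10.4794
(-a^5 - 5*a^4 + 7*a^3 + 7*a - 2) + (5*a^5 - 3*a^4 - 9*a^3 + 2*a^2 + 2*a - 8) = 4*a^5 - 8*a^4 - 2*a^3 + 2*a^2 + 9*a - 10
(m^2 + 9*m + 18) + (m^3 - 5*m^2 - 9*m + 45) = m^3 - 4*m^2 + 63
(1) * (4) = 4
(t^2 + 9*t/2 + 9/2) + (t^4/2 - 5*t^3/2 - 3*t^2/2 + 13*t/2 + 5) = t^4/2 - 5*t^3/2 - t^2/2 + 11*t + 19/2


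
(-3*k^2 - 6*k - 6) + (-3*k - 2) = -3*k^2 - 9*k - 8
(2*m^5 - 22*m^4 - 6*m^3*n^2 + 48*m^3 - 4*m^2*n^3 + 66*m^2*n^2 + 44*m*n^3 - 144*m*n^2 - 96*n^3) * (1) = 2*m^5 - 22*m^4 - 6*m^3*n^2 + 48*m^3 - 4*m^2*n^3 + 66*m^2*n^2 + 44*m*n^3 - 144*m*n^2 - 96*n^3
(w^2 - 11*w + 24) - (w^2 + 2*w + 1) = 23 - 13*w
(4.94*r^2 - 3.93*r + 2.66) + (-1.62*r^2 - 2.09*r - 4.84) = 3.32*r^2 - 6.02*r - 2.18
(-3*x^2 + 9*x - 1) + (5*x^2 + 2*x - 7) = 2*x^2 + 11*x - 8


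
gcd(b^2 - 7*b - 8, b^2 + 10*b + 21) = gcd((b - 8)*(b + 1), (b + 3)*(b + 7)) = 1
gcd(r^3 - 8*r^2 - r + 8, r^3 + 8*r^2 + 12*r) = 1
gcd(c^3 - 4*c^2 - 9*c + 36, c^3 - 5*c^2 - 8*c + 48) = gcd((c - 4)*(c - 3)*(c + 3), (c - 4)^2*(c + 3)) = c^2 - c - 12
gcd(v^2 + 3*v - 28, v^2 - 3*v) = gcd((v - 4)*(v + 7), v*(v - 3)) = 1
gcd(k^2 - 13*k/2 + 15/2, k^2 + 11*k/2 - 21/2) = k - 3/2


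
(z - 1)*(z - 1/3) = z^2 - 4*z/3 + 1/3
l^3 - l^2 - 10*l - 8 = (l - 4)*(l + 1)*(l + 2)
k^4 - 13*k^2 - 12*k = k*(k - 4)*(k + 1)*(k + 3)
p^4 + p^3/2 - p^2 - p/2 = p*(p - 1)*(p + 1/2)*(p + 1)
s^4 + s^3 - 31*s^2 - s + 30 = (s - 5)*(s - 1)*(s + 1)*(s + 6)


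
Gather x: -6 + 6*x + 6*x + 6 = 12*x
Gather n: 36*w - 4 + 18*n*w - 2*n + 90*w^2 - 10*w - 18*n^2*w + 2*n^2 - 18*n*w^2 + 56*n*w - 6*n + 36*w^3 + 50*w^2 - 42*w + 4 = n^2*(2 - 18*w) + n*(-18*w^2 + 74*w - 8) + 36*w^3 + 140*w^2 - 16*w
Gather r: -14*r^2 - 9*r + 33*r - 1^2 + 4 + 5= -14*r^2 + 24*r + 8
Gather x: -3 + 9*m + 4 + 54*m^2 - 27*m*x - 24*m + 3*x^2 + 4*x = 54*m^2 - 15*m + 3*x^2 + x*(4 - 27*m) + 1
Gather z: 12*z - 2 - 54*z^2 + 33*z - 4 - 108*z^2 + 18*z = -162*z^2 + 63*z - 6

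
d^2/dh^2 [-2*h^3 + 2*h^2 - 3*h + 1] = 4 - 12*h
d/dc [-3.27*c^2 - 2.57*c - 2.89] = -6.54*c - 2.57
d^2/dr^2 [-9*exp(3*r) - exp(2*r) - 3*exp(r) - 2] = (-81*exp(2*r) - 4*exp(r) - 3)*exp(r)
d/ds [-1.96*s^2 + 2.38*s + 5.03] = 2.38 - 3.92*s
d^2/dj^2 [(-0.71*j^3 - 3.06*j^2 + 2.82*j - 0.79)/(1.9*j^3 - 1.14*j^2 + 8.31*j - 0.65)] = (7.105427357601e-15*j^7 - 25.16892*j^6 + 128.34234*j^5 + 208.49232*j^4 - 262.234026*j^3 - 2.59241400000019*j^2 + 24.712446*j - 80.059098)/(6.859*j^9 - 12.3462*j^8 + 97.40502*j^7 - 116.517804*j^6 + 434.466198*j^5 - 300.283182*j^4 + 613.210701*j^3 - 136.104345*j^2 + 10.532925*j - 0.274625)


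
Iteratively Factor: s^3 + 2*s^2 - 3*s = (s)*(s^2 + 2*s - 3) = s*(s + 3)*(s - 1)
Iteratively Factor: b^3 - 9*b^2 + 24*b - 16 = (b - 1)*(b^2 - 8*b + 16) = (b - 4)*(b - 1)*(b - 4)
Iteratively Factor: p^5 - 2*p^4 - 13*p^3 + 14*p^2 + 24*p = (p + 3)*(p^4 - 5*p^3 + 2*p^2 + 8*p) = (p + 1)*(p + 3)*(p^3 - 6*p^2 + 8*p) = (p - 4)*(p + 1)*(p + 3)*(p^2 - 2*p) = (p - 4)*(p - 2)*(p + 1)*(p + 3)*(p)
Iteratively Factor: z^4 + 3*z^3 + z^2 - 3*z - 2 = (z - 1)*(z^3 + 4*z^2 + 5*z + 2) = (z - 1)*(z + 1)*(z^2 + 3*z + 2) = (z - 1)*(z + 1)*(z + 2)*(z + 1)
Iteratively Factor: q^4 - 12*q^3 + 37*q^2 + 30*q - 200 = (q - 5)*(q^3 - 7*q^2 + 2*q + 40) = (q - 5)*(q - 4)*(q^2 - 3*q - 10) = (q - 5)^2*(q - 4)*(q + 2)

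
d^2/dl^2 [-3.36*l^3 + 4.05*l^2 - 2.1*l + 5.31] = 8.1 - 20.16*l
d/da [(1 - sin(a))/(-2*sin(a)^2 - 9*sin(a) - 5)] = (4*sin(a) + cos(2*a) + 13)*cos(a)/(9*sin(a) - cos(2*a) + 6)^2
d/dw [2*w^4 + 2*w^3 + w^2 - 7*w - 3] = 8*w^3 + 6*w^2 + 2*w - 7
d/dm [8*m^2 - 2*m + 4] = 16*m - 2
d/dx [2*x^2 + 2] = 4*x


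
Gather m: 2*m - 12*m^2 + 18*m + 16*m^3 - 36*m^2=16*m^3 - 48*m^2 + 20*m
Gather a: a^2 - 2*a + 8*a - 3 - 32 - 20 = a^2 + 6*a - 55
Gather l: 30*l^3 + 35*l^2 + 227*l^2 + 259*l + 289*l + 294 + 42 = 30*l^3 + 262*l^2 + 548*l + 336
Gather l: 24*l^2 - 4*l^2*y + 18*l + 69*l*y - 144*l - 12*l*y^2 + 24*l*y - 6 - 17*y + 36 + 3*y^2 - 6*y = l^2*(24 - 4*y) + l*(-12*y^2 + 93*y - 126) + 3*y^2 - 23*y + 30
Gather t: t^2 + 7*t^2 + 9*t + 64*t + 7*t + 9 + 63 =8*t^2 + 80*t + 72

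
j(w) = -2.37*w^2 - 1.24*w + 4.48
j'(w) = -4.74*w - 1.24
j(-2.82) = -10.87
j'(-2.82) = 12.13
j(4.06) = -39.62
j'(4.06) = -20.48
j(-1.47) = 1.18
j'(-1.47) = 5.73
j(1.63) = -3.84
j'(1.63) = -8.97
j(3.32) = -25.76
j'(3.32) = -16.98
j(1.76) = -5.04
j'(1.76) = -9.58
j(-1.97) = -2.27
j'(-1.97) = 8.10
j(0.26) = 4.00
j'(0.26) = -2.47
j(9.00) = -198.65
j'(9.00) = -43.90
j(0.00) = 4.48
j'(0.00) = -1.24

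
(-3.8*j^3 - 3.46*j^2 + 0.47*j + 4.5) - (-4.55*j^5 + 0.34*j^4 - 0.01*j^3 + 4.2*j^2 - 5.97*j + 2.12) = 4.55*j^5 - 0.34*j^4 - 3.79*j^3 - 7.66*j^2 + 6.44*j + 2.38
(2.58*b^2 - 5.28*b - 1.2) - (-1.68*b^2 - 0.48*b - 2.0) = 4.26*b^2 - 4.8*b + 0.8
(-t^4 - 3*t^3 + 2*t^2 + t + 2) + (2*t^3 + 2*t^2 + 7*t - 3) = -t^4 - t^3 + 4*t^2 + 8*t - 1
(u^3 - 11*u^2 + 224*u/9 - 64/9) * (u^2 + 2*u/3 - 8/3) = u^5 - 31*u^4/3 + 134*u^3/9 + 1048*u^2/27 - 640*u/9 + 512/27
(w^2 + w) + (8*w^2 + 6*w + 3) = 9*w^2 + 7*w + 3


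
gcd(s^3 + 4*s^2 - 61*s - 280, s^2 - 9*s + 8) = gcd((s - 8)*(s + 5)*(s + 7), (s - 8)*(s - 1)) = s - 8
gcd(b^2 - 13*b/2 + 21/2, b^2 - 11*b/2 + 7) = b - 7/2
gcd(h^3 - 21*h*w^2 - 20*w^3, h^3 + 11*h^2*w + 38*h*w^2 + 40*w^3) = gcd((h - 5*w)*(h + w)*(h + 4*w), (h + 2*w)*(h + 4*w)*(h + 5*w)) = h + 4*w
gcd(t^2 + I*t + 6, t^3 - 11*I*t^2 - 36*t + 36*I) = t - 2*I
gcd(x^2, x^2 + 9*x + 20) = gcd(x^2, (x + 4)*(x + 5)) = 1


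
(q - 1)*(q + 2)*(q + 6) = q^3 + 7*q^2 + 4*q - 12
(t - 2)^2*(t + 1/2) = t^3 - 7*t^2/2 + 2*t + 2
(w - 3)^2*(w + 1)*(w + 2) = w^4 - 3*w^3 - 7*w^2 + 15*w + 18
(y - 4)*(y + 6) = y^2 + 2*y - 24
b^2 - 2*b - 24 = (b - 6)*(b + 4)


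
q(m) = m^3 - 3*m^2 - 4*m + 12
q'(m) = 3*m^2 - 6*m - 4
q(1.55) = 2.32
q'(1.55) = -6.09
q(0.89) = 6.77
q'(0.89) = -6.96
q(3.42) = 3.23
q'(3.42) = 10.57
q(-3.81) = -71.61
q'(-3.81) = 62.41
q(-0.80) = 12.77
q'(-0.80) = 2.72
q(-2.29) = -6.58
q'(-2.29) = 25.47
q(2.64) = -1.07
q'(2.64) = 1.07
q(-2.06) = -1.23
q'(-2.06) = 21.09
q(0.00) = 12.00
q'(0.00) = -4.00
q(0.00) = 12.00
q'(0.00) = -4.00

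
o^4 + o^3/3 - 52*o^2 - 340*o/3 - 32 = (o - 8)*(o + 1/3)*(o + 2)*(o + 6)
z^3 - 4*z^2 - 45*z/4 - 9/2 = (z - 6)*(z + 1/2)*(z + 3/2)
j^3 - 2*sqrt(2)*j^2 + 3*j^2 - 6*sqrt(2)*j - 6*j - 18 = (j + 3)*(j - 3*sqrt(2))*(j + sqrt(2))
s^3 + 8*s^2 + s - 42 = (s - 2)*(s + 3)*(s + 7)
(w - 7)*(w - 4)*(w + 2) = w^3 - 9*w^2 + 6*w + 56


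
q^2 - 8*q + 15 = (q - 5)*(q - 3)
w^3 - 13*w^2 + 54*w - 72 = (w - 6)*(w - 4)*(w - 3)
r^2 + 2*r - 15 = (r - 3)*(r + 5)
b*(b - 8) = b^2 - 8*b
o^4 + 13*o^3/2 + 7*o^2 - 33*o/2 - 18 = (o - 3/2)*(o + 1)*(o + 3)*(o + 4)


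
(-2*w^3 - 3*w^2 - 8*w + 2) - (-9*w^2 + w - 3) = -2*w^3 + 6*w^2 - 9*w + 5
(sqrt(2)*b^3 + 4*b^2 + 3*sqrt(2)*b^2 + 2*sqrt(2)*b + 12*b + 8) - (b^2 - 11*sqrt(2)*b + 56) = sqrt(2)*b^3 + 3*b^2 + 3*sqrt(2)*b^2 + 12*b + 13*sqrt(2)*b - 48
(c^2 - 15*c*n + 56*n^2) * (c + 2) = c^3 - 15*c^2*n + 2*c^2 + 56*c*n^2 - 30*c*n + 112*n^2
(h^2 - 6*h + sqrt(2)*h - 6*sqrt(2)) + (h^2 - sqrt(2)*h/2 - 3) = 2*h^2 - 6*h + sqrt(2)*h/2 - 6*sqrt(2) - 3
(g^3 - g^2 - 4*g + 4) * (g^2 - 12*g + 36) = g^5 - 13*g^4 + 44*g^3 + 16*g^2 - 192*g + 144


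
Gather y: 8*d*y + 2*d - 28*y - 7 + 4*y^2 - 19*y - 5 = 2*d + 4*y^2 + y*(8*d - 47) - 12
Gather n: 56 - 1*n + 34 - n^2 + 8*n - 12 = -n^2 + 7*n + 78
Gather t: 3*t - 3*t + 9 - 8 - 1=0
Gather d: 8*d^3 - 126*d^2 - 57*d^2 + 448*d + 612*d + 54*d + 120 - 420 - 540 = 8*d^3 - 183*d^2 + 1114*d - 840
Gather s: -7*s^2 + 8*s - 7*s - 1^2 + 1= -7*s^2 + s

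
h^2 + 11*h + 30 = (h + 5)*(h + 6)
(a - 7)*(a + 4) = a^2 - 3*a - 28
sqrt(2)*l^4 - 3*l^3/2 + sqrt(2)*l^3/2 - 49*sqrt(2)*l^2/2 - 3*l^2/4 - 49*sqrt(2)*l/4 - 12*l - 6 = (l + 1/2)*(l - 4*sqrt(2))*(l + 3*sqrt(2))*(sqrt(2)*l + 1/2)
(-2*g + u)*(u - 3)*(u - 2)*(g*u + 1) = -2*g^2*u^3 + 10*g^2*u^2 - 12*g^2*u + g*u^4 - 5*g*u^3 + 4*g*u^2 + 10*g*u - 12*g + u^3 - 5*u^2 + 6*u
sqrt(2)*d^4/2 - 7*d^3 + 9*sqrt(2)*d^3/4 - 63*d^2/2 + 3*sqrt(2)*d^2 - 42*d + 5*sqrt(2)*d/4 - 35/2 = (d + 1)*(d + 5/2)*(d - 7*sqrt(2))*(sqrt(2)*d/2 + sqrt(2)/2)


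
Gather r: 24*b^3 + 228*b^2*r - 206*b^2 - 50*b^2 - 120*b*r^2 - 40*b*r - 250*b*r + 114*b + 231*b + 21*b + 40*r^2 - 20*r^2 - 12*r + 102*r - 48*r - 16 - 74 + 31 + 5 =24*b^3 - 256*b^2 + 366*b + r^2*(20 - 120*b) + r*(228*b^2 - 290*b + 42) - 54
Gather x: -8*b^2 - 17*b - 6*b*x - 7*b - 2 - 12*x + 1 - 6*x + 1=-8*b^2 - 24*b + x*(-6*b - 18)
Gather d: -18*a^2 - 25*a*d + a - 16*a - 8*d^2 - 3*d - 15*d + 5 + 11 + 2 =-18*a^2 - 15*a - 8*d^2 + d*(-25*a - 18) + 18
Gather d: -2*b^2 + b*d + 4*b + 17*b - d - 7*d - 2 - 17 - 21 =-2*b^2 + 21*b + d*(b - 8) - 40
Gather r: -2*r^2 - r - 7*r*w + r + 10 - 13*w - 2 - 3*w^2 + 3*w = -2*r^2 - 7*r*w - 3*w^2 - 10*w + 8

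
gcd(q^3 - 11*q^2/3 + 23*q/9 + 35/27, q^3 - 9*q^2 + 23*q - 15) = 1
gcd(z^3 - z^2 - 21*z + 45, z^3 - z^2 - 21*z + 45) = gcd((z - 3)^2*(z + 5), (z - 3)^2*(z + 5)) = z^3 - z^2 - 21*z + 45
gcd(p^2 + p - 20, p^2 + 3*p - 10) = p + 5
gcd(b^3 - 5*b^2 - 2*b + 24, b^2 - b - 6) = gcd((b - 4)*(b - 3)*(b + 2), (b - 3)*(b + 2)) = b^2 - b - 6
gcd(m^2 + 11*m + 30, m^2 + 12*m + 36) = m + 6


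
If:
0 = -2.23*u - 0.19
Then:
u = -0.09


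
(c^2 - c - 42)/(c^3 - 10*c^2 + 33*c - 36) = (c^2 - c - 42)/(c^3 - 10*c^2 + 33*c - 36)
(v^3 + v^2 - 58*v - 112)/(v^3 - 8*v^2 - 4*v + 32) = (v + 7)/(v - 2)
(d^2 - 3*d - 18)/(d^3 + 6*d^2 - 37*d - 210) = (d + 3)/(d^2 + 12*d + 35)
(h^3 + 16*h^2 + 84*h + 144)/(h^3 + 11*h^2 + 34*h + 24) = (h + 6)/(h + 1)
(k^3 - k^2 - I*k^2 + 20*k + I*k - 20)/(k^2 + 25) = (k^2 + k*(-1 + 4*I) - 4*I)/(k + 5*I)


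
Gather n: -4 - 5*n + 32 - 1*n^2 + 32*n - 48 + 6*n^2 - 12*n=5*n^2 + 15*n - 20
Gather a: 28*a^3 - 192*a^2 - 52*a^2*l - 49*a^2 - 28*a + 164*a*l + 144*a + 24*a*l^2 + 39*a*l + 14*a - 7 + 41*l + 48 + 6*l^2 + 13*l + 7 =28*a^3 + a^2*(-52*l - 241) + a*(24*l^2 + 203*l + 130) + 6*l^2 + 54*l + 48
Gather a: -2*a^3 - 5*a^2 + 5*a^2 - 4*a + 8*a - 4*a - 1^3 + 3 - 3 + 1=-2*a^3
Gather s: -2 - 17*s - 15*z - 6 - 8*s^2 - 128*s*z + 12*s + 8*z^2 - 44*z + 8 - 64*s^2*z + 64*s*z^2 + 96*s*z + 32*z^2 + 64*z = s^2*(-64*z - 8) + s*(64*z^2 - 32*z - 5) + 40*z^2 + 5*z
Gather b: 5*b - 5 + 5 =5*b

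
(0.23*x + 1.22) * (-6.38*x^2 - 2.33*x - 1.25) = -1.4674*x^3 - 8.3195*x^2 - 3.1301*x - 1.525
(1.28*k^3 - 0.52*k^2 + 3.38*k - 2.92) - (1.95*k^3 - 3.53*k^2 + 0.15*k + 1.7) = -0.67*k^3 + 3.01*k^2 + 3.23*k - 4.62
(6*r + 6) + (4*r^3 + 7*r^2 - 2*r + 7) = 4*r^3 + 7*r^2 + 4*r + 13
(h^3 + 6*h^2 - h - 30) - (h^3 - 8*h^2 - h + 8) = 14*h^2 - 38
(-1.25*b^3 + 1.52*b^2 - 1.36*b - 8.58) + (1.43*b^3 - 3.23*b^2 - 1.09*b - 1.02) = 0.18*b^3 - 1.71*b^2 - 2.45*b - 9.6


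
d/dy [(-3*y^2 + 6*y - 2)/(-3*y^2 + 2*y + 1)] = 2*(6*y^2 - 9*y + 5)/(9*y^4 - 12*y^3 - 2*y^2 + 4*y + 1)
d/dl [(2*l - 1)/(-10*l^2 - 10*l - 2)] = (10*l^2 - 10*l - 7)/(2*(25*l^4 + 50*l^3 + 35*l^2 + 10*l + 1))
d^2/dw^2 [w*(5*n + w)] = 2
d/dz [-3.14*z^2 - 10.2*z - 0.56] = -6.28*z - 10.2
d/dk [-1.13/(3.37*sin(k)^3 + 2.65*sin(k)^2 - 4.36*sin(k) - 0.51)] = (11.4243*sin(k)^2 + 5.989*sin(k) - 4.9268)*cos(k)/(3.37*sin(k)^3 + 2.65*sin(k)^2 - 4.36*sin(k) - 0.51)^2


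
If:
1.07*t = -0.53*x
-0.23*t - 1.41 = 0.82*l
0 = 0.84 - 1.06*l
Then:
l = 0.79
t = -8.96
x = 18.08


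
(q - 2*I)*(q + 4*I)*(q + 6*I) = q^3 + 8*I*q^2 - 4*q + 48*I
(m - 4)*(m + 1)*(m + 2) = m^3 - m^2 - 10*m - 8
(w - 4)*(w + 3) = w^2 - w - 12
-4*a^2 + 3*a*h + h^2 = (-a + h)*(4*a + h)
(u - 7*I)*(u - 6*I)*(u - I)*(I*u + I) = I*u^4 + 14*u^3 + I*u^3 + 14*u^2 - 55*I*u^2 - 42*u - 55*I*u - 42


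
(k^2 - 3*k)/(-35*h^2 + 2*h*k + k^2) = k*(k - 3)/(-35*h^2 + 2*h*k + k^2)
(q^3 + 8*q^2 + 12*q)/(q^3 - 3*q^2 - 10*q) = (q + 6)/(q - 5)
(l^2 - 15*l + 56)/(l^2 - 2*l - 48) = (l - 7)/(l + 6)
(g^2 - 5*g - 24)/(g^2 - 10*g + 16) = (g + 3)/(g - 2)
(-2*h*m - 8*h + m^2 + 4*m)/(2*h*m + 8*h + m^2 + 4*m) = (-2*h + m)/(2*h + m)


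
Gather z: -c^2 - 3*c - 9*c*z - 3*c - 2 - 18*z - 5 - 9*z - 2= -c^2 - 6*c + z*(-9*c - 27) - 9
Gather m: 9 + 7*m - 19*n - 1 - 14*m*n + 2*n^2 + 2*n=m*(7 - 14*n) + 2*n^2 - 17*n + 8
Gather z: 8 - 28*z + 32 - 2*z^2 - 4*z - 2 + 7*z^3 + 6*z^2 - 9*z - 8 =7*z^3 + 4*z^2 - 41*z + 30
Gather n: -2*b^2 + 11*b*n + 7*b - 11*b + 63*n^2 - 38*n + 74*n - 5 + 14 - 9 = -2*b^2 - 4*b + 63*n^2 + n*(11*b + 36)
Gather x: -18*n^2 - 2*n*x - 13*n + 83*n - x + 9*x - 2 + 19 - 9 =-18*n^2 + 70*n + x*(8 - 2*n) + 8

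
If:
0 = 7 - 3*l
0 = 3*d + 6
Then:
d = -2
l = 7/3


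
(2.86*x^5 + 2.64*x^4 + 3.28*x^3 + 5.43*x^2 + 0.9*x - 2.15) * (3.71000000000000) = 10.6106*x^5 + 9.7944*x^4 + 12.1688*x^3 + 20.1453*x^2 + 3.339*x - 7.9765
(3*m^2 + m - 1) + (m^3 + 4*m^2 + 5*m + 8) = m^3 + 7*m^2 + 6*m + 7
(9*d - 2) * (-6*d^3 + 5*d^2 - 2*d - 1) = -54*d^4 + 57*d^3 - 28*d^2 - 5*d + 2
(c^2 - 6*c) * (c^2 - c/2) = c^4 - 13*c^3/2 + 3*c^2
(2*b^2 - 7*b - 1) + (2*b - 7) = 2*b^2 - 5*b - 8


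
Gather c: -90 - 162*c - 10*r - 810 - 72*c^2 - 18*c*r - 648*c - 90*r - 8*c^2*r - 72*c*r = c^2*(-8*r - 72) + c*(-90*r - 810) - 100*r - 900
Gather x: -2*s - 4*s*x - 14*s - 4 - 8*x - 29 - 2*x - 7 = -16*s + x*(-4*s - 10) - 40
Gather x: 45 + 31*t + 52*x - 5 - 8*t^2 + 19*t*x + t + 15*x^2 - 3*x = -8*t^2 + 32*t + 15*x^2 + x*(19*t + 49) + 40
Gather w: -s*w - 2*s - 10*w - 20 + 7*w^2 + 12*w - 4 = -2*s + 7*w^2 + w*(2 - s) - 24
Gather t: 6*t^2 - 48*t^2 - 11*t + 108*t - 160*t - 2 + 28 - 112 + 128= -42*t^2 - 63*t + 42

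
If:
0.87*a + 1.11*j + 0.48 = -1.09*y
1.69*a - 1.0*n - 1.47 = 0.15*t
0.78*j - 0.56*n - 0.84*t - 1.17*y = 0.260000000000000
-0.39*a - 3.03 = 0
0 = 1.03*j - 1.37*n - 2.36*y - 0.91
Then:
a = -7.77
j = -1.47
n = -14.26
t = -2.27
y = 7.25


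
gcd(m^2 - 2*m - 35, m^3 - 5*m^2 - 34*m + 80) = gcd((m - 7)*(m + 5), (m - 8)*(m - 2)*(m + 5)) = m + 5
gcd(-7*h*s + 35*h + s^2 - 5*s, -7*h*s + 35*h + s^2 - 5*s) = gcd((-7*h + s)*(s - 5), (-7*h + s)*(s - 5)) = -7*h*s + 35*h + s^2 - 5*s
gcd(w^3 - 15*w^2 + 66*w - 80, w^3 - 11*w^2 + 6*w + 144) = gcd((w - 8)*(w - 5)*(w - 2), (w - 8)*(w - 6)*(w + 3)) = w - 8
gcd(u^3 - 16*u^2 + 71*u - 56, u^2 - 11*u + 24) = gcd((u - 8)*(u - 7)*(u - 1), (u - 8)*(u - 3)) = u - 8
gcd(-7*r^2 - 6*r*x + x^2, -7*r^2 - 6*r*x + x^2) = -7*r^2 - 6*r*x + x^2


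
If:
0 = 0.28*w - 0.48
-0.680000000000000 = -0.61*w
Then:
No Solution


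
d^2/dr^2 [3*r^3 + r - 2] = 18*r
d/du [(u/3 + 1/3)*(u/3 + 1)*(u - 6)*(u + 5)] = 4*u^3/9 + u^2 - 62*u/9 - 41/3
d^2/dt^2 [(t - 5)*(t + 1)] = 2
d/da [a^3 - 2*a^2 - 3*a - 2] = 3*a^2 - 4*a - 3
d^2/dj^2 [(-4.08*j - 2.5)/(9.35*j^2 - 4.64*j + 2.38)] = (-(4.08*j + 2.5)*(18.7*j - 4.64)*(37.4*j - 9.28) + (228.888*j + 8.8876)*(9.35*j^2 - 4.64*j + 2.38))/(9.35*j^2 - 4.64*j + 2.38)^3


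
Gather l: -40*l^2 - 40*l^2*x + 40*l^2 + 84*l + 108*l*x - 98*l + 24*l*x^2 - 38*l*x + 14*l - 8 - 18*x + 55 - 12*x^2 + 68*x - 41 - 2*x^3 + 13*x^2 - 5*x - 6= -40*l^2*x + l*(24*x^2 + 70*x) - 2*x^3 + x^2 + 45*x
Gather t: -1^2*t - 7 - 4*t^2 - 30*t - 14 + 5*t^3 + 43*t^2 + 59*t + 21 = 5*t^3 + 39*t^2 + 28*t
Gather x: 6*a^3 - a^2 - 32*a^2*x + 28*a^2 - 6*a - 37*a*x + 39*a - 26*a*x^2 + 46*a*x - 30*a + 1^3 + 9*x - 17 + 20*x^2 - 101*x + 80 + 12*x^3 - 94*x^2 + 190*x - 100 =6*a^3 + 27*a^2 + 3*a + 12*x^3 + x^2*(-26*a - 74) + x*(-32*a^2 + 9*a + 98) - 36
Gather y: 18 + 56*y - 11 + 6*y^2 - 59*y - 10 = 6*y^2 - 3*y - 3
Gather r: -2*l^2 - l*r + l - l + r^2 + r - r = -2*l^2 - l*r + r^2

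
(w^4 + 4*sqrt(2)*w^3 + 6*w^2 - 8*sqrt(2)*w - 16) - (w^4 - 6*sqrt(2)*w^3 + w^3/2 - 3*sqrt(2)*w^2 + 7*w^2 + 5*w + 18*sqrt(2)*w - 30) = -w^3/2 + 10*sqrt(2)*w^3 - w^2 + 3*sqrt(2)*w^2 - 26*sqrt(2)*w - 5*w + 14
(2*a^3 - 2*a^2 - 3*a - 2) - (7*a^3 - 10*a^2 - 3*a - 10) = -5*a^3 + 8*a^2 + 8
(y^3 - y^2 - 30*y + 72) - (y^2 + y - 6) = y^3 - 2*y^2 - 31*y + 78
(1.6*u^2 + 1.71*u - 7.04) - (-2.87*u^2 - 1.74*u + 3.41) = 4.47*u^2 + 3.45*u - 10.45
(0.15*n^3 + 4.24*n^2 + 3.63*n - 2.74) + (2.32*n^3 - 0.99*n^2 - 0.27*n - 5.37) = 2.47*n^3 + 3.25*n^2 + 3.36*n - 8.11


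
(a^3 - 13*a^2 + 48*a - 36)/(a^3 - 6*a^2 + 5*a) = (a^2 - 12*a + 36)/(a*(a - 5))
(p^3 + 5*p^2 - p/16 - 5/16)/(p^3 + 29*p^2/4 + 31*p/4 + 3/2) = (4*p^2 + 19*p - 5)/(4*(p^2 + 7*p + 6))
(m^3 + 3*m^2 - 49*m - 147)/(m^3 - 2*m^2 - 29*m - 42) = (m + 7)/(m + 2)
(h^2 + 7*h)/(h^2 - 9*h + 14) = h*(h + 7)/(h^2 - 9*h + 14)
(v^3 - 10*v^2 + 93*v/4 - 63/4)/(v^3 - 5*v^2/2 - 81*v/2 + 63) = (v - 3/2)/(v + 6)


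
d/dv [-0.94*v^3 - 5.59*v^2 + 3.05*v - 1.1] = -2.82*v^2 - 11.18*v + 3.05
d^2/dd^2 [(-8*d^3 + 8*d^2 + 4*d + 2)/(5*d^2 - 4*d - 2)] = 4*(26*d^3 + 99*d^2 - 48*d + 26)/(125*d^6 - 300*d^5 + 90*d^4 + 176*d^3 - 36*d^2 - 48*d - 8)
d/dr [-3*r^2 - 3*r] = -6*r - 3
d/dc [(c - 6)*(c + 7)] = 2*c + 1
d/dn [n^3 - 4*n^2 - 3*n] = 3*n^2 - 8*n - 3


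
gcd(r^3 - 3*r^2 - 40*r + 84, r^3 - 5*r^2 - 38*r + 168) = r^2 - r - 42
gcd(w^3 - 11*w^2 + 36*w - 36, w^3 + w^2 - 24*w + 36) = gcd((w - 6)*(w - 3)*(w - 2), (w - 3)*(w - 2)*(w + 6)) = w^2 - 5*w + 6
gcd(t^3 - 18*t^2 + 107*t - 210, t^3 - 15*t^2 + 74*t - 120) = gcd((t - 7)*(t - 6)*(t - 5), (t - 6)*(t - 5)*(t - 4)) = t^2 - 11*t + 30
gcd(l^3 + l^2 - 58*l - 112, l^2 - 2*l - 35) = 1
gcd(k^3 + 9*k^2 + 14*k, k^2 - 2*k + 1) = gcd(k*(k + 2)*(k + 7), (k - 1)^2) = 1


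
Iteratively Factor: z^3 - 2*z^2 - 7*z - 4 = (z + 1)*(z^2 - 3*z - 4) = (z - 4)*(z + 1)*(z + 1)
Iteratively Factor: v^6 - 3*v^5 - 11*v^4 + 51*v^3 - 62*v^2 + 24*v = (v)*(v^5 - 3*v^4 - 11*v^3 + 51*v^2 - 62*v + 24) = v*(v - 1)*(v^4 - 2*v^3 - 13*v^2 + 38*v - 24) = v*(v - 3)*(v - 1)*(v^3 + v^2 - 10*v + 8) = v*(v - 3)*(v - 1)^2*(v^2 + 2*v - 8) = v*(v - 3)*(v - 2)*(v - 1)^2*(v + 4)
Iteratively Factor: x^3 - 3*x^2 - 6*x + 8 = (x - 4)*(x^2 + x - 2) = (x - 4)*(x + 2)*(x - 1)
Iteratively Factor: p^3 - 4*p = (p - 2)*(p^2 + 2*p) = (p - 2)*(p + 2)*(p)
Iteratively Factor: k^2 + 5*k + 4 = (k + 1)*(k + 4)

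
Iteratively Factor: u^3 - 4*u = (u - 2)*(u^2 + 2*u) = u*(u - 2)*(u + 2)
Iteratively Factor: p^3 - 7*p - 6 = (p - 3)*(p^2 + 3*p + 2) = (p - 3)*(p + 2)*(p + 1)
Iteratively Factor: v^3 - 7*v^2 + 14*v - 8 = (v - 4)*(v^2 - 3*v + 2) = (v - 4)*(v - 1)*(v - 2)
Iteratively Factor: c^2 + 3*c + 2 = (c + 2)*(c + 1)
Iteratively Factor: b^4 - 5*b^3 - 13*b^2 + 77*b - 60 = (b - 3)*(b^3 - 2*b^2 - 19*b + 20) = (b - 5)*(b - 3)*(b^2 + 3*b - 4) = (b - 5)*(b - 3)*(b + 4)*(b - 1)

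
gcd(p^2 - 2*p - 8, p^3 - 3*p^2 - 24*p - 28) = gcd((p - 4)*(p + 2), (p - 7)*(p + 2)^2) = p + 2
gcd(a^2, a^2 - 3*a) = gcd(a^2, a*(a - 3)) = a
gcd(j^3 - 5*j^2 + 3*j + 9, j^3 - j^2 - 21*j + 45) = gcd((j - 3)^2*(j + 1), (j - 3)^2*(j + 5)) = j^2 - 6*j + 9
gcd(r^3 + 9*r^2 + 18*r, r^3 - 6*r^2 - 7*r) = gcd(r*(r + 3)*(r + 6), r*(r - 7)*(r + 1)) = r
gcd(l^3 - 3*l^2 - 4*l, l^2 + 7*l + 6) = l + 1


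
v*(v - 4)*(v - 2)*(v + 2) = v^4 - 4*v^3 - 4*v^2 + 16*v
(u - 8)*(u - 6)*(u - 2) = u^3 - 16*u^2 + 76*u - 96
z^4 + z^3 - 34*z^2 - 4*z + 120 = (z - 5)*(z - 2)*(z + 2)*(z + 6)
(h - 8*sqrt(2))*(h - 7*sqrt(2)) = h^2 - 15*sqrt(2)*h + 112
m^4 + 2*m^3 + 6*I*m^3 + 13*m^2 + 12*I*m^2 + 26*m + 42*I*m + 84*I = (m + 2)*(m - 3*I)*(m + 2*I)*(m + 7*I)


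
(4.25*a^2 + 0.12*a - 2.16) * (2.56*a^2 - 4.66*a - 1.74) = 10.88*a^4 - 19.4978*a^3 - 13.4838*a^2 + 9.8568*a + 3.7584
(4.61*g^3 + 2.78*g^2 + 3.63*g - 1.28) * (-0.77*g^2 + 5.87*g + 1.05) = -3.5497*g^5 + 24.9201*g^4 + 18.364*g^3 + 25.2127*g^2 - 3.7021*g - 1.344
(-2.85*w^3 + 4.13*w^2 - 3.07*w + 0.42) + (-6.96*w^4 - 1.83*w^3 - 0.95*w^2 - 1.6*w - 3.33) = -6.96*w^4 - 4.68*w^3 + 3.18*w^2 - 4.67*w - 2.91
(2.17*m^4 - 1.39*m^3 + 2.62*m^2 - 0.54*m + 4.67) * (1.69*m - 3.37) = 3.6673*m^5 - 9.662*m^4 + 9.1121*m^3 - 9.742*m^2 + 9.7121*m - 15.7379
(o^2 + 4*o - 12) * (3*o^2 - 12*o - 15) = 3*o^4 - 99*o^2 + 84*o + 180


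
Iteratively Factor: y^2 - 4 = (y - 2)*(y + 2)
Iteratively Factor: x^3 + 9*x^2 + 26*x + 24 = (x + 3)*(x^2 + 6*x + 8) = (x + 2)*(x + 3)*(x + 4)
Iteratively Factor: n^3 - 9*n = (n - 3)*(n^2 + 3*n) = n*(n - 3)*(n + 3)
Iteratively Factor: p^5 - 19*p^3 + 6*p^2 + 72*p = (p - 3)*(p^4 + 3*p^3 - 10*p^2 - 24*p) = p*(p - 3)*(p^3 + 3*p^2 - 10*p - 24) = p*(p - 3)*(p + 4)*(p^2 - p - 6) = p*(p - 3)*(p + 2)*(p + 4)*(p - 3)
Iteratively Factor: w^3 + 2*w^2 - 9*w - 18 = (w + 3)*(w^2 - w - 6) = (w - 3)*(w + 3)*(w + 2)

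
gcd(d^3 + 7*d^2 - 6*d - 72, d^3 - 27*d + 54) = d^2 + 3*d - 18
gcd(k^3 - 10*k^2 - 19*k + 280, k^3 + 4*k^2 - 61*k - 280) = k^2 - 3*k - 40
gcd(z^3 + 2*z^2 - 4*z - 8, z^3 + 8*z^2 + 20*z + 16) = z^2 + 4*z + 4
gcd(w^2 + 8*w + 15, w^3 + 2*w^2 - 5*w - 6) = w + 3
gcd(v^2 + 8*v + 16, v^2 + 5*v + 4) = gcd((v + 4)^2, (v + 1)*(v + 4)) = v + 4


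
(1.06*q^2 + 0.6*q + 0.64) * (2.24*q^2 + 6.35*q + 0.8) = 2.3744*q^4 + 8.075*q^3 + 6.0916*q^2 + 4.544*q + 0.512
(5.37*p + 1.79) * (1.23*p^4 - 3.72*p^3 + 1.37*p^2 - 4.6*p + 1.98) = 6.6051*p^5 - 17.7747*p^4 + 0.6981*p^3 - 22.2497*p^2 + 2.3986*p + 3.5442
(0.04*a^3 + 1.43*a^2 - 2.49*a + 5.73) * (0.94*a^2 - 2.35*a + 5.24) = 0.0376*a^5 + 1.2502*a^4 - 5.4915*a^3 + 18.7309*a^2 - 26.5131*a + 30.0252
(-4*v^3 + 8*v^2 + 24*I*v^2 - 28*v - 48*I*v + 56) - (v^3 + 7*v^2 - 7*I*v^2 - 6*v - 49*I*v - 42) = -5*v^3 + v^2 + 31*I*v^2 - 22*v + I*v + 98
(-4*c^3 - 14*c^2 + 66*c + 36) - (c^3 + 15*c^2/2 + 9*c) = -5*c^3 - 43*c^2/2 + 57*c + 36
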